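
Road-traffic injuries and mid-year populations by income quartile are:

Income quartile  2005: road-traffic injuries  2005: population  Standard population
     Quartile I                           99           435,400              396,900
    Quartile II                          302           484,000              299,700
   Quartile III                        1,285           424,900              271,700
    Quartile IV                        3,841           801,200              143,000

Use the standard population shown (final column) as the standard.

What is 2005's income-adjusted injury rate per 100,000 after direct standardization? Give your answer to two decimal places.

Income-specific rates per 100,000 for 2005: 22.74, 62.40, 302.42, 479.41.
Standard total = 1,111,300; weights = 0.3571, 0.2697, 0.2445, 0.1287.
Standardized rate: 0.3571×22.74 + 0.2697×62.40 + 0.2445×302.42 + 0.1287×479.41 = 160.5764 per 100,000.

160.58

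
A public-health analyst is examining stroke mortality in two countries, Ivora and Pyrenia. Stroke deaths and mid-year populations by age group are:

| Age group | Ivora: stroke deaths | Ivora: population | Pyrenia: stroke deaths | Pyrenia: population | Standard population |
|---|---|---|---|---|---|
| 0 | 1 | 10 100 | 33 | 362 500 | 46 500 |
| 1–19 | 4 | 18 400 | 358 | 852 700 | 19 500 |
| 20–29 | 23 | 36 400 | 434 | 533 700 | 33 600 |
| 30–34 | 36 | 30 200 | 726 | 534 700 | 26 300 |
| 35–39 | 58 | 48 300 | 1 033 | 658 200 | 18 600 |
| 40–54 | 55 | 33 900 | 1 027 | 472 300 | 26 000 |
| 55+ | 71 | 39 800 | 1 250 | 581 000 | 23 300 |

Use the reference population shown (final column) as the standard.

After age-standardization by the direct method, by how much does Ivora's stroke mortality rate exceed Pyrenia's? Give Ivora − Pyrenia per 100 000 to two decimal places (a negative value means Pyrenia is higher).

Age-specific rates per 100 000 for Ivora: 9.90, 21.74, 63.19, 119.21, 120.08, 162.24, 178.39.
For Pyrenia: 9.10, 41.98, 81.32, 135.78, 156.94, 217.45, 215.15.
Standard total = 193 800; weights = 0.2399, 0.1006, 0.1734, 0.1357, 0.0960, 0.1342, 0.1202.
Ivora: 0.2399×9.90 + 0.1006×21.74 + 0.1734×63.19 + 0.1357×119.21 + 0.0960×120.08 + 0.1342×162.24 + 0.1202×178.39 = 86.4337 per 100 000.
Pyrenia: 0.2399×9.10 + 0.1006×41.98 + 0.1734×81.32 + 0.1357×135.78 + 0.0960×156.94 + 0.1342×217.45 + 0.1202×215.15 = 109.0347 per 100 000.
Difference = 86.4337 − 109.0347 = -22.6010.

-22.60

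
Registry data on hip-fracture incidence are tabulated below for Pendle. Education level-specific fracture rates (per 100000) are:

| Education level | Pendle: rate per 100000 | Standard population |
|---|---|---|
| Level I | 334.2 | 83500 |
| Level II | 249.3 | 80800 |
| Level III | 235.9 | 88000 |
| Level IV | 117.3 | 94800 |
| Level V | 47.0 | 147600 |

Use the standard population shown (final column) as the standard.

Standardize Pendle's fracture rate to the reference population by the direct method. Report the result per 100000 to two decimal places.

175.59

Standard total = 494700; weights = 0.1688, 0.1633, 0.1779, 0.1916, 0.2984.
Standardized rate: 0.1688×334.2 + 0.1633×249.3 + 0.1779×235.9 + 0.1916×117.3 + 0.2984×47.0 = 175.5924 per 100000.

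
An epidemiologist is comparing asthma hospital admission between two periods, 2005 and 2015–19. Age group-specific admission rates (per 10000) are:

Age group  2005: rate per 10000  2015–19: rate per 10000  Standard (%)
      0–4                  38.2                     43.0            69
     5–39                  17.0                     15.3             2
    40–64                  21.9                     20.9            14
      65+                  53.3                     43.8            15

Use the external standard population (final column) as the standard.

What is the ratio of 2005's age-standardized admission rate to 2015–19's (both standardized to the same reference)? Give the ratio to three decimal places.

0.957

Standard weights: 0.69, 0.02, 0.14, 0.15.
2005: 0.6900×38.2 + 0.0200×17.0 + 0.1400×21.9 + 0.1500×53.3 = 37.7590 per 10000.
2015–19: 0.6900×43.0 + 0.0200×15.3 + 0.1400×20.9 + 0.1500×43.8 = 39.4720 per 10000.
Ratio = 37.7590 ÷ 39.4720 = 0.95660.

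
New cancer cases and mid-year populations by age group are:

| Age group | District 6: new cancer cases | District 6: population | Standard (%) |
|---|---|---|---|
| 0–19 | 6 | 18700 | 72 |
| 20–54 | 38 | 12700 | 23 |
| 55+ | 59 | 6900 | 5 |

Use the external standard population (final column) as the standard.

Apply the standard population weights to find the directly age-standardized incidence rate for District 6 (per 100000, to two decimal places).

134.67

Age-specific rates per 100000 for District 6: 32.09, 299.21, 855.07.
Standard weights: 0.72, 0.23, 0.05.
Standardized rate: 0.7200×32.09 + 0.2300×299.21 + 0.0500×855.07 = 134.6741 per 100000.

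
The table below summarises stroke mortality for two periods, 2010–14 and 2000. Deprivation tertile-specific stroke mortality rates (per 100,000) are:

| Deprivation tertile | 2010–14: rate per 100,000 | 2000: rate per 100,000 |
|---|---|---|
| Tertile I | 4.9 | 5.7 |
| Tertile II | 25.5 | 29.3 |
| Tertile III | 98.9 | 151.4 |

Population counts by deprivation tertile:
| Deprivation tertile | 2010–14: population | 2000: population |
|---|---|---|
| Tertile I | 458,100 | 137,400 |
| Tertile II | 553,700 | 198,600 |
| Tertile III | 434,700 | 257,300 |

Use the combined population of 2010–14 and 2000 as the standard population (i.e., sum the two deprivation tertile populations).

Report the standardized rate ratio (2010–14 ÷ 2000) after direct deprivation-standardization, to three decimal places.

Combined standard total = 2,039,800; weights = 0.2919, 0.3688, 0.3392.
2010–14: 0.2919×4.9 + 0.3688×25.5 + 0.3392×98.9 = 44.3869 per 100,000.
2000: 0.2919×5.7 + 0.3688×29.3 + 0.3392×151.4 = 63.8325 per 100,000.
Ratio = 44.3869 ÷ 63.8325 = 0.69537.

0.695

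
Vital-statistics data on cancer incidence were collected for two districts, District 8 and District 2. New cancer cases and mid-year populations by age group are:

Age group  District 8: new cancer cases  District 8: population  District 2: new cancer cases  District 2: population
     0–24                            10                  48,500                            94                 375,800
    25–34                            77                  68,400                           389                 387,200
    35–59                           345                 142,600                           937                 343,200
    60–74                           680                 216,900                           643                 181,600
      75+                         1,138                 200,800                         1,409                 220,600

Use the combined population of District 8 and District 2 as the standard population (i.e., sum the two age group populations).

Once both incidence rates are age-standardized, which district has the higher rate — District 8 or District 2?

Age-specific rates per 100,000 for District 8: 20.62, 112.57, 241.94, 313.51, 566.73.
For District 2: 25.01, 100.46, 273.02, 354.07, 638.71.
Combined standard total = 2,185,600; weights = 0.1941, 0.2085, 0.2223, 0.1823, 0.1928.
District 8: 0.1941×20.62 + 0.2085×112.57 + 0.2223×241.94 + 0.1823×313.51 + 0.1928×566.73 = 247.6773 per 100,000.
District 2: 0.1941×25.01 + 0.2085×100.46 + 0.2223×273.02 + 0.1823×354.07 + 0.1928×638.71 = 274.1900 per 100,000.
The crude rates (332.25 vs 230.18) would put District 8 higher, but that reflects its age composition; once standardized to a common age structure, District 2 has the higher underlying rate.

District 2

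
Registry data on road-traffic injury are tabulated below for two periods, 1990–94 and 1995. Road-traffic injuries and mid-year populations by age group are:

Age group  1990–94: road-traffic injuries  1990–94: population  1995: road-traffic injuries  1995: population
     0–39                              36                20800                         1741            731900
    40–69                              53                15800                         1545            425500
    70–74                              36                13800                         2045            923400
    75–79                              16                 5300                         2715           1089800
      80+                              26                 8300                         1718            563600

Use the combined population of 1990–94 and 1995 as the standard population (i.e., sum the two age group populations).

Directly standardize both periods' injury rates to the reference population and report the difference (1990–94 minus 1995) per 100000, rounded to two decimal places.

10.15

Age-specific rates per 100000 for 1990–94: 173.08, 335.44, 260.87, 301.89, 313.25.
For 1995: 237.87, 363.10, 221.46, 249.13, 304.83.
Combined standard total = 3798200; weights = 0.1982, 0.1162, 0.2467, 0.2883, 0.1506.
1990–94: 0.1982×173.08 + 0.1162×335.44 + 0.2467×260.87 + 0.2883×301.89 + 0.1506×313.25 = 271.8495 per 100000.
1995: 0.1982×237.87 + 0.1162×363.10 + 0.2467×221.46 + 0.2883×249.13 + 0.1506×304.83 = 261.7007 per 100000.
Difference = 271.8495 − 261.7007 = 10.1488.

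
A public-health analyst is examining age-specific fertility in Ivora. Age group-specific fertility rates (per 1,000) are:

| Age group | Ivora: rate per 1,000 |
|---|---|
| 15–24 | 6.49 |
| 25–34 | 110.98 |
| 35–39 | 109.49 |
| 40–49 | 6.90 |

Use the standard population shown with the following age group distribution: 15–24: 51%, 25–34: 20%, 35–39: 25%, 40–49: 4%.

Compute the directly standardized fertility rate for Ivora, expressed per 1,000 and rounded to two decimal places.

Standard weights: 0.51, 0.20, 0.25, 0.04.
Standardized rate: 0.5100×6.49 + 0.2000×110.98 + 0.2500×109.49 + 0.0400×6.90 = 53.1544 per 1,000.

53.15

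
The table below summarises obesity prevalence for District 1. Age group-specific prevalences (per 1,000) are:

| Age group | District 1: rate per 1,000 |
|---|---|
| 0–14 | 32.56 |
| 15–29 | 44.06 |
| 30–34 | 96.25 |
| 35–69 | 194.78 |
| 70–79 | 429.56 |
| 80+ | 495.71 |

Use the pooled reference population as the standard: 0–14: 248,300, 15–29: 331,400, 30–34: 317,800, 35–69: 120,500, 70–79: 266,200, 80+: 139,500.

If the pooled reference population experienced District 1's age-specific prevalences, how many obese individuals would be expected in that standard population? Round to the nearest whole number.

260246

Expected obese individuals = Σ (standard pop × age-specific rate ÷ 1,000)
= 248,300×32.56/1,000 + 331,400×44.06/1,000 + 317,800×96.25/1,000 + 120,500×194.78/1,000 + 266,200×429.56/1,000 + 139,500×495.71/1,000
= 8084.65 + 14601.48 + 30588.25 + 23470.99 + 114348.87 + 69151.54 = 260245.79.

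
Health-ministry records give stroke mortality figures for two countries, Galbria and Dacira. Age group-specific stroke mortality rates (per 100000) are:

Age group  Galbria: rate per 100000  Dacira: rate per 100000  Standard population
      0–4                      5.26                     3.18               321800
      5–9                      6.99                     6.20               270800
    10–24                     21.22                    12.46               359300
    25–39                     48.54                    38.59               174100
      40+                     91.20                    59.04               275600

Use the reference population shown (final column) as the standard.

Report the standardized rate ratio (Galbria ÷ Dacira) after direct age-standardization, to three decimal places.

1.485

Standard total = 1401600; weights = 0.2296, 0.1932, 0.2563, 0.1242, 0.1966.
Galbria: 0.2296×5.26 + 0.1932×6.99 + 0.2563×21.22 + 0.1242×48.54 + 0.1966×91.20 = 31.9602 per 100000.
Dacira: 0.2296×3.18 + 0.1932×6.20 + 0.2563×12.46 + 0.1242×38.59 + 0.1966×59.04 = 21.5248 per 100000.
Ratio = 31.9602 ÷ 21.5248 = 1.48481.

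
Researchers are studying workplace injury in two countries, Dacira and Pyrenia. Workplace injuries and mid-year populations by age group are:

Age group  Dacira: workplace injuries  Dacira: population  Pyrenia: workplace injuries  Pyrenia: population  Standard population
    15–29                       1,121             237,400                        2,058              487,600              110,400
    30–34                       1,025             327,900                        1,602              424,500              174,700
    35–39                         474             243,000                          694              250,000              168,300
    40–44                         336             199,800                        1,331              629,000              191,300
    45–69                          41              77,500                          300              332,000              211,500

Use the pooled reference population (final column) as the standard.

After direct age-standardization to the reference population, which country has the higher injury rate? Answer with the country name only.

Pyrenia

Age-specific rates per 10,000 for Dacira: 47.22, 31.26, 19.51, 16.82, 5.29.
For Pyrenia: 42.21, 37.74, 27.76, 21.16, 9.04.
Standard total = 856,200; weights = 0.1289, 0.2040, 0.1966, 0.2234, 0.2470.
Dacira: 0.1289×47.22 + 0.2040×31.26 + 0.1966×19.51 + 0.2234×16.82 + 0.2470×5.29 = 21.3653 per 10,000.
Pyrenia: 0.1289×42.21 + 0.2040×37.74 + 0.1966×27.76 + 0.2234×21.16 + 0.2470×9.04 = 25.5591 per 10,000.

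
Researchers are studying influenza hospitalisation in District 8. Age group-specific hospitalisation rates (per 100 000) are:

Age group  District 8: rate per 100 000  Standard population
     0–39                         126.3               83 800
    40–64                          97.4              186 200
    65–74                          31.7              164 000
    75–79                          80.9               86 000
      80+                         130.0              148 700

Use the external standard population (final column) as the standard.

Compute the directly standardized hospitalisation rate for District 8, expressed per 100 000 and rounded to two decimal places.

Standard total = 668 700; weights = 0.1253, 0.2785, 0.2453, 0.1286, 0.2224.
Standardized rate: 0.1253×126.3 + 0.2785×97.4 + 0.2453×31.7 + 0.1286×80.9 + 0.2224×130.0 = 90.0359 per 100 000.

90.04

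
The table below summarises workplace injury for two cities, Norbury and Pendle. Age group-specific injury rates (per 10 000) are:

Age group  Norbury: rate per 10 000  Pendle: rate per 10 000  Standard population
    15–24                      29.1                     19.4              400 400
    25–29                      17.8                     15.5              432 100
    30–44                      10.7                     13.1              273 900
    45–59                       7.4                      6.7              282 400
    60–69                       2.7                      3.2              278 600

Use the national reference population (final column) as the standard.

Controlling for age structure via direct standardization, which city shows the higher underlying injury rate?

Standard total = 1 667 400; weights = 0.2401, 0.2591, 0.1643, 0.1694, 0.1671.
Norbury: 0.2401×29.1 + 0.2591×17.8 + 0.1643×10.7 + 0.1694×7.4 + 0.1671×2.7 = 15.0628 per 10 000.
Pendle: 0.2401×19.4 + 0.2591×15.5 + 0.1643×13.1 + 0.1694×6.7 + 0.1671×3.2 = 12.4967 per 10 000.

Norbury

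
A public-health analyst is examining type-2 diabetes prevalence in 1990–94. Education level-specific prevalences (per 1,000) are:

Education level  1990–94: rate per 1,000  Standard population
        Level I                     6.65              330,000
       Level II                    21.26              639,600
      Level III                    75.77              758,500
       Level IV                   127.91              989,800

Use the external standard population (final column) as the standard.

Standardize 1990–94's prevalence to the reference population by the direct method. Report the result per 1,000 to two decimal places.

Standard total = 2,717,900; weights = 0.1214, 0.2353, 0.2791, 0.3642.
Standardized rate: 0.1214×6.65 + 0.2353×21.26 + 0.2791×75.77 + 0.3642×127.91 = 73.5381 per 1,000.

73.54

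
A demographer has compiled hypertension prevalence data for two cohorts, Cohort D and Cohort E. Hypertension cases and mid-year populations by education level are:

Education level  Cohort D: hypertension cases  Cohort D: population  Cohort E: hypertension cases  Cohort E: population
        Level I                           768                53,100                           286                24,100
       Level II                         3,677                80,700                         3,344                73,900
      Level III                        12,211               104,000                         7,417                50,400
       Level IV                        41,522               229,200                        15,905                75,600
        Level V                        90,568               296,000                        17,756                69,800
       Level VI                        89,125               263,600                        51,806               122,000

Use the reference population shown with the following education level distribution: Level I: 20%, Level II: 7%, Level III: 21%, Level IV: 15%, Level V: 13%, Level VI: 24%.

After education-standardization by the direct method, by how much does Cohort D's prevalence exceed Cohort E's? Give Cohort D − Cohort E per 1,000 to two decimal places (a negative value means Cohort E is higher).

-24.15

Education-specific rates per 1,000 for Cohort D: 14.463, 45.564, 117.413, 181.161, 305.973, 338.107.
For Cohort E: 11.867, 45.250, 147.163, 210.384, 254.384, 424.639.
Standard weights: 0.20, 0.07, 0.21, 0.15, 0.13, 0.24.
Cohort D: 0.2000×14.463 + 0.0700×45.564 + 0.2100×117.413 + 0.1500×181.161 + 0.1300×305.973 + 0.2400×338.107 = 178.8352 per 1,000.
Cohort E: 0.2000×11.867 + 0.0700×45.250 + 0.2100×147.163 + 0.1500×210.384 + 0.1300×254.384 + 0.2400×424.639 = 202.9860 per 1,000.
Difference = 178.8352 − 202.9860 = -24.1508.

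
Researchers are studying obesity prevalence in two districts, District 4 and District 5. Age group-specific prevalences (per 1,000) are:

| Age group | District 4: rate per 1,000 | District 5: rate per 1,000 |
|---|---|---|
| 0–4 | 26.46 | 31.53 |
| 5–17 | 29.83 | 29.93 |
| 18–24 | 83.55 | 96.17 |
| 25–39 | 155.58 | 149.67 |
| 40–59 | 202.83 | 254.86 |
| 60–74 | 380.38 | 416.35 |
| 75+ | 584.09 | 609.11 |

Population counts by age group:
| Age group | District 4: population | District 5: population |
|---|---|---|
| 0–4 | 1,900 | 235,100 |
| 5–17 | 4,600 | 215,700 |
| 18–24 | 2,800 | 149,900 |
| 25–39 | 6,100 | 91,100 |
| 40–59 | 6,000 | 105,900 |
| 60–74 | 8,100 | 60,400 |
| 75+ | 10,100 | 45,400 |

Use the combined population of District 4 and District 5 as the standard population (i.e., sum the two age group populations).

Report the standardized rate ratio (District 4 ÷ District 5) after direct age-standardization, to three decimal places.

0.909

Combined standard total = 943,100; weights = 0.2513, 0.2336, 0.1619, 0.1031, 0.1187, 0.0726, 0.0588.
District 4: 0.2513×26.46 + 0.2336×29.83 + 0.1619×83.55 + 0.1031×155.58 + 0.1187×202.83 + 0.0726×380.38 + 0.0588×584.09 = 129.2469 per 1,000.
District 5: 0.2513×31.53 + 0.2336×29.93 + 0.1619×96.17 + 0.1031×149.67 + 0.1187×254.86 + 0.0726×416.35 + 0.0588×609.11 = 142.2370 per 1,000.
Ratio = 129.2469 ÷ 142.2370 = 0.90867.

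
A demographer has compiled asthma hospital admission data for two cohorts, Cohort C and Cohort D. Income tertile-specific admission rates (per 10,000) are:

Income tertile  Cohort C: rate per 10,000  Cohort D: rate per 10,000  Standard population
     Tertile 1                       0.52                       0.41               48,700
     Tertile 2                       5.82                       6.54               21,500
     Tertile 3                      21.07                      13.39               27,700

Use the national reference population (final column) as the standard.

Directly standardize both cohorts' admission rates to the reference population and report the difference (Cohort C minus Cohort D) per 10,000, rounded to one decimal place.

2.1

Standard total = 97,900; weights = 0.4974, 0.2196, 0.2829.
Cohort C: 0.4974×0.52 + 0.2196×5.82 + 0.2829×21.07 = 7.4984 per 10,000.
Cohort D: 0.4974×0.41 + 0.2196×6.54 + 0.2829×13.39 = 5.4288 per 10,000.
Difference = 7.4984 − 5.4288 = 2.0696.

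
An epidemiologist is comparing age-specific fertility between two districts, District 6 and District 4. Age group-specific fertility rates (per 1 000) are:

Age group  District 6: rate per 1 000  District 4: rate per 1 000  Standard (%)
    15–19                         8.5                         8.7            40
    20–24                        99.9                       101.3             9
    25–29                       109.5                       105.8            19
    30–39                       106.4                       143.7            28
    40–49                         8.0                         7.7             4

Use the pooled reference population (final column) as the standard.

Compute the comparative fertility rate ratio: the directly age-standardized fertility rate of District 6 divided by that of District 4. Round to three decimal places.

0.864

Standard weights: 0.40, 0.09, 0.19, 0.28, 0.04.
District 6: 0.4000×8.5 + 0.0900×99.9 + 0.1900×109.5 + 0.2800×106.4 + 0.0400×8.0 = 63.3080 per 1 000.
District 4: 0.4000×8.7 + 0.0900×101.3 + 0.1900×105.8 + 0.2800×143.7 + 0.0400×7.7 = 73.2430 per 1 000.
Ratio = 63.3080 ÷ 73.2430 = 0.86436.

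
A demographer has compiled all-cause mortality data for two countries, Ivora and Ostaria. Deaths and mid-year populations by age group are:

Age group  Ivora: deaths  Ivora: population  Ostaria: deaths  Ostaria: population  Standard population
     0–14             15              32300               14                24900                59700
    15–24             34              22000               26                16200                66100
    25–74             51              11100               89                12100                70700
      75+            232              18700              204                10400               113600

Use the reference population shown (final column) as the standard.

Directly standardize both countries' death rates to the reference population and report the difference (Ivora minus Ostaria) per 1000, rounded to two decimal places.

-3.30

Age-specific rates per 1000 for Ivora: 0.464, 1.545, 4.595, 12.406.
For Ostaria: 0.562, 1.605, 7.355, 19.615.
Standard total = 310100; weights = 0.1925, 0.2132, 0.2280, 0.3663.
Ivora: 0.1925×0.464 + 0.2132×1.545 + 0.2280×4.595 + 0.3663×12.406 = 6.0112 per 1000.
Ostaria: 0.1925×0.562 + 0.2132×1.605 + 0.2280×7.355 + 0.3663×19.615 = 9.3131 per 1000.
Difference = 6.0112 − 9.3131 = -3.3018.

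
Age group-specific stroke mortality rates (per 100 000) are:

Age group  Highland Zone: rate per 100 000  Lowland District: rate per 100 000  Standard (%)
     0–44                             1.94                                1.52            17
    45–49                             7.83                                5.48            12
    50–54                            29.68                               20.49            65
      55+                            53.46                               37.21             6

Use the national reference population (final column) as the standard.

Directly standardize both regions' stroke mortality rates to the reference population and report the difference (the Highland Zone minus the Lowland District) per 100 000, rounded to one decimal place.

Standard weights: 0.17, 0.12, 0.65, 0.06.
The Highland Zone: 0.1700×1.94 + 0.1200×7.83 + 0.6500×29.68 + 0.0600×53.46 = 23.7690 per 100 000.
The Lowland District: 0.1700×1.52 + 0.1200×5.48 + 0.6500×20.49 + 0.0600×37.21 = 16.4671 per 100 000.
Difference = 23.7690 − 16.4671 = 7.3019.

7.3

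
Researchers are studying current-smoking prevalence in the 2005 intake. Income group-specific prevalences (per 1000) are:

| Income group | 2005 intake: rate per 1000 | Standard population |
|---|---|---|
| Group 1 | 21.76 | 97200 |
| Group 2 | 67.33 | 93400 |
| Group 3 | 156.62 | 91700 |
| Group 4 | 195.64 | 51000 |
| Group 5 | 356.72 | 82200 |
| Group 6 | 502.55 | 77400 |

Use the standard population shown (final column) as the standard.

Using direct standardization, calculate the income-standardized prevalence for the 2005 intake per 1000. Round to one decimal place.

204.8

Standard total = 492900; weights = 0.1972, 0.1895, 0.1860, 0.1035, 0.1668, 0.1570.
Standardized rate: 0.1972×21.76 + 0.1895×67.33 + 0.1860×156.62 + 0.1035×195.64 + 0.1668×356.72 + 0.1570×502.55 = 204.8349 per 1000.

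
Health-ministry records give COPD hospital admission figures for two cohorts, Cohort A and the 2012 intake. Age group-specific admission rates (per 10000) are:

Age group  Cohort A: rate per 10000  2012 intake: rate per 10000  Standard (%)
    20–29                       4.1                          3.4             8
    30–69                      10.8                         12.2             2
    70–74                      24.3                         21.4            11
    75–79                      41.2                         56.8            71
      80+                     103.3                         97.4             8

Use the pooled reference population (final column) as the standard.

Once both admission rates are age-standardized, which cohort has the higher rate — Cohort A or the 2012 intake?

2012 intake

Standard weights: 0.08, 0.02, 0.11, 0.71, 0.08.
Cohort A: 0.0800×4.1 + 0.0200×10.8 + 0.1100×24.3 + 0.7100×41.2 + 0.0800×103.3 = 40.7330 per 10000.
The 2012 intake: 0.0800×3.4 + 0.0200×12.2 + 0.1100×21.4 + 0.7100×56.8 + 0.0800×97.4 = 50.9900 per 10000.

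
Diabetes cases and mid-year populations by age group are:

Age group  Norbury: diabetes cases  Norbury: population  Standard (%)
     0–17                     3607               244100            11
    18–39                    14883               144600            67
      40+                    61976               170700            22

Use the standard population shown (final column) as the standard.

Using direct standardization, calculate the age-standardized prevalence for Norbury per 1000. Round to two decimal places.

150.46

Age-specific rates per 1000 for Norbury: 14.777, 102.925, 363.070.
Standard weights: 0.11, 0.67, 0.22.
Standardized rate: 0.1100×14.777 + 0.6700×102.925 + 0.2200×363.070 = 150.4607 per 1000.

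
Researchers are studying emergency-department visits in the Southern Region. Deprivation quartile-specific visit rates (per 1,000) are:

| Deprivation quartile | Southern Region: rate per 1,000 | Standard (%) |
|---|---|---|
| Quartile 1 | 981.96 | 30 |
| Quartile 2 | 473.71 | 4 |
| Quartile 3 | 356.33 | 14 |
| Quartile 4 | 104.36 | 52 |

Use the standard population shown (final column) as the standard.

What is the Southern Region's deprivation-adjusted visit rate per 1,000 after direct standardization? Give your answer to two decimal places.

417.69

Standard weights: 0.30, 0.04, 0.14, 0.52.
Standardized rate: 0.3000×981.96 + 0.0400×473.71 + 0.1400×356.33 + 0.5200×104.36 = 417.6898 per 1,000.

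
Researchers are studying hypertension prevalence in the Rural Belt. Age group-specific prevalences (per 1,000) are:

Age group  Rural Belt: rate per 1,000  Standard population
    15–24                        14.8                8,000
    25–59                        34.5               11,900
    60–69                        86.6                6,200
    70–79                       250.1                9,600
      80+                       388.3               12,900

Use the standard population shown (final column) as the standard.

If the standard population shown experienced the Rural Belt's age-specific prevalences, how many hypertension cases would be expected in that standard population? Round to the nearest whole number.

Expected hypertension cases = Σ (standard pop × age-specific rate ÷ 1,000)
= 8,000×14.8/1,000 + 11,900×34.5/1,000 + 6,200×86.6/1,000 + 9,600×250.1/1,000 + 12,900×388.3/1,000
= 118.40 + 410.55 + 536.92 + 2400.96 + 5009.07 = 8475.90.

8476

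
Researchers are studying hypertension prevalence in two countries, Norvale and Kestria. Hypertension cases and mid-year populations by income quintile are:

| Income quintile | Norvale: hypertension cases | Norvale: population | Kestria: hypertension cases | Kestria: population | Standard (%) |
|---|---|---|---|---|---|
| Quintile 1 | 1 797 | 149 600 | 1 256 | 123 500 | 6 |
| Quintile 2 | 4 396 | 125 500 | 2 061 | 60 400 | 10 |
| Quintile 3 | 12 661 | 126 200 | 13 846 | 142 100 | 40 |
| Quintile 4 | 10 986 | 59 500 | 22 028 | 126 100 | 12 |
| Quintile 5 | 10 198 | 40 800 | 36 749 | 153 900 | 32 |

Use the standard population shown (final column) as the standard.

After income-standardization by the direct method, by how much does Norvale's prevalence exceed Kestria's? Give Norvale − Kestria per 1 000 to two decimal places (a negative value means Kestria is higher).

Income-specific rates per 1 000 for Norvale: 12.012, 35.028, 100.325, 184.639, 249.951.
For Kestria: 10.170, 34.123, 97.438, 174.687, 238.785.
Standard weights: 0.06, 0.10, 0.40, 0.12, 0.32.
Norvale: 0.0600×12.012 + 0.1000×35.028 + 0.4000×100.325 + 0.1200×184.639 + 0.3200×249.951 = 146.4944 per 1 000.
Kestria: 0.0600×10.170 + 0.1000×34.123 + 0.4000×97.438 + 0.1200×174.687 + 0.3200×238.785 = 140.3714 per 1 000.
Difference = 146.4944 − 140.3714 = 6.1230.

6.12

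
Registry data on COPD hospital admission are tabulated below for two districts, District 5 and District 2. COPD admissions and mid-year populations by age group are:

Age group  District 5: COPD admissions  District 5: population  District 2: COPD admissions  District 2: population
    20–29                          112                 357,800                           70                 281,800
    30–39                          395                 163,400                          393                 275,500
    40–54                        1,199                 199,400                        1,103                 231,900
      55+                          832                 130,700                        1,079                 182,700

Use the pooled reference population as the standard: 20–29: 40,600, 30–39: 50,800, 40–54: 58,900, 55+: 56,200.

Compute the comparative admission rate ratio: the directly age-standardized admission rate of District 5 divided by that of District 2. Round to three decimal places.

Age-specific rates per 10,000 for District 5: 3.13, 24.17, 60.13, 63.66.
For District 2: 2.48, 14.26, 47.56, 59.06.
Standard total = 206,500; weights = 0.1966, 0.2460, 0.2852, 0.2722.
District 5: 0.1966×3.13 + 0.2460×24.17 + 0.2852×60.13 + 0.2722×63.66 = 41.0379 per 10,000.
District 2: 0.1966×2.48 + 0.2460×14.26 + 0.2852×47.56 + 0.2722×59.06 = 33.6373 per 10,000.
Ratio = 41.0379 ÷ 33.6373 = 1.22001.

1.220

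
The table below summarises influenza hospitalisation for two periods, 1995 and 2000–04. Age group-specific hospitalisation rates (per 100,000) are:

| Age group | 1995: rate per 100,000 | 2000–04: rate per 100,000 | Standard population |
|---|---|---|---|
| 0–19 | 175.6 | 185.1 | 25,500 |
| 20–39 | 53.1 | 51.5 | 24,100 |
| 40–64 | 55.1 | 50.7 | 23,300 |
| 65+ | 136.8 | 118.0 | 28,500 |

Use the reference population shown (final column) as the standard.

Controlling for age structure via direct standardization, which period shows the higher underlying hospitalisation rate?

1995

Standard total = 101,400; weights = 0.2515, 0.2377, 0.2298, 0.2811.
1995: 0.2515×175.6 + 0.2377×53.1 + 0.2298×55.1 + 0.2811×136.8 = 107.8909 per 100,000.
2000–04: 0.2515×185.1 + 0.2377×51.5 + 0.2298×50.7 + 0.2811×118.0 = 103.6046 per 100,000.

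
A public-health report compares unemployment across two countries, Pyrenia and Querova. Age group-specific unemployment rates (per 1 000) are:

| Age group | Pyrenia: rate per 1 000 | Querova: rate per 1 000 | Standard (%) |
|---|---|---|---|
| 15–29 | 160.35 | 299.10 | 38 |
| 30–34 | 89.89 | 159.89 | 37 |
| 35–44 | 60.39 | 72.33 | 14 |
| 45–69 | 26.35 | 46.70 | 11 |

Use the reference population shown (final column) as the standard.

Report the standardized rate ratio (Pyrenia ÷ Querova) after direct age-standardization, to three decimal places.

0.561

Standard weights: 0.38, 0.37, 0.14, 0.11.
Pyrenia: 0.3800×160.35 + 0.3700×89.89 + 0.1400×60.39 + 0.1100×26.35 = 105.5454 per 1 000.
Querova: 0.3800×299.10 + 0.3700×159.89 + 0.1400×72.33 + 0.1100×46.70 = 188.0805 per 1 000.
Ratio = 105.5454 ÷ 188.0805 = 0.56117.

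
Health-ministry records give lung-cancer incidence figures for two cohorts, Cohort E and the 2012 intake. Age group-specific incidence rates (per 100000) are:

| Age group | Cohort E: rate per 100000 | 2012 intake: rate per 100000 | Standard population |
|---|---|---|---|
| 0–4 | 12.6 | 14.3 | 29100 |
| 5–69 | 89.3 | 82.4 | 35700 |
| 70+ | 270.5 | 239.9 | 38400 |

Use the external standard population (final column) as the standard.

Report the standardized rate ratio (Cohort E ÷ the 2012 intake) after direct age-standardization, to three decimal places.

Standard total = 103200; weights = 0.2820, 0.3459, 0.3721.
Cohort E: 0.2820×12.6 + 0.3459×89.3 + 0.3721×270.5 = 135.0956 per 100000.
The 2012 intake: 0.2820×14.3 + 0.3459×82.4 + 0.3721×239.9 = 121.8020 per 100000.
Ratio = 135.0956 ÷ 121.8020 = 1.10914.

1.109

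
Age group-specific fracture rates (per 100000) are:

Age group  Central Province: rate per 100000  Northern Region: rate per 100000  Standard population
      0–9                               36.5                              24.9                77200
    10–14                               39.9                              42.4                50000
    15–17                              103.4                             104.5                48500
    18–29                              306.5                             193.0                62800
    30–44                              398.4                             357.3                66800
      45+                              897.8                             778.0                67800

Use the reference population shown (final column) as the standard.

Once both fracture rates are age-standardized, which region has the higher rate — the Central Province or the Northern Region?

Standard total = 373100; weights = 0.2069, 0.1340, 0.1300, 0.1683, 0.1790, 0.1817.
The Central Province: 0.2069×36.5 + 0.1340×39.9 + 0.1300×103.4 + 0.1683×306.5 + 0.1790×398.4 + 0.1817×897.8 = 312.4092 per 100000.
The Northern Region: 0.2069×24.9 + 0.1340×42.4 + 0.1300×104.5 + 0.1683×193.0 + 0.1790×357.3 + 0.1817×778.0 = 262.2540 per 100000.

Central Province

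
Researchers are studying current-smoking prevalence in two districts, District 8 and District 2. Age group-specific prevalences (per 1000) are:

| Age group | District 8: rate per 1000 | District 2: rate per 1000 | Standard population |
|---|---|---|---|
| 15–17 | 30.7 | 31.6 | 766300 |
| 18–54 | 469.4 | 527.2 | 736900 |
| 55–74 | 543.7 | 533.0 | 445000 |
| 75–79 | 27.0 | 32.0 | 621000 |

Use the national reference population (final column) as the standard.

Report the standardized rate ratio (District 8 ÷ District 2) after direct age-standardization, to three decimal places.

Standard total = 2569200; weights = 0.2983, 0.2868, 0.1732, 0.2417.
District 8: 0.2983×30.7 + 0.2868×469.4 + 0.1732×543.7 + 0.2417×27.0 = 244.4885 per 1000.
District 2: 0.2983×31.6 + 0.2868×527.2 + 0.1732×533.0 + 0.2417×32.0 = 260.6904 per 1000.
Ratio = 244.4885 ÷ 260.6904 = 0.93785.

0.938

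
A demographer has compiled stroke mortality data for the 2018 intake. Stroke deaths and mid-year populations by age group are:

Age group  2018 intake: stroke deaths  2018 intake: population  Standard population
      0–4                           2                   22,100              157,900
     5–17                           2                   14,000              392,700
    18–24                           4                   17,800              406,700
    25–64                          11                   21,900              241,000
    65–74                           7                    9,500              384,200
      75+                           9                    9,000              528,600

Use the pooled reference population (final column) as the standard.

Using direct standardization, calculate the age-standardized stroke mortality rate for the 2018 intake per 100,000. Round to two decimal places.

51.85

Age-specific rates per 100,000 for the 2018 intake: 9.05, 14.29, 22.47, 50.23, 73.68, 100.00.
Standard total = 2,111,100; weights = 0.0748, 0.1860, 0.1926, 0.1142, 0.1820, 0.2504.
Standardized rate: 0.0748×9.05 + 0.1860×14.29 + 0.1926×22.47 + 0.1142×50.23 + 0.1820×73.68 + 0.2504×100.00 = 51.8463 per 100,000.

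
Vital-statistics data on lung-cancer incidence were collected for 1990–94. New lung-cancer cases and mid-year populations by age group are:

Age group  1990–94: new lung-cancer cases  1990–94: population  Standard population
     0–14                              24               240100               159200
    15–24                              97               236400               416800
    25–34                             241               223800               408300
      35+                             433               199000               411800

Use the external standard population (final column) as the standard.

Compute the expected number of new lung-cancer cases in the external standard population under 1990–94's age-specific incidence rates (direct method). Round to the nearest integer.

Age-specific rates per 100000 for 1990–94: 10.00, 41.03, 107.69, 217.59.
Expected new lung-cancer cases = Σ (standard pop × age-specific rate ÷ 100000)
= 159200×10.00/100000 + 416800×41.03/100000 + 408300×107.69/100000 + 411800×217.59/100000
= 15.91 + 171.02 + 439.68 + 896.03 = 1522.64.

1523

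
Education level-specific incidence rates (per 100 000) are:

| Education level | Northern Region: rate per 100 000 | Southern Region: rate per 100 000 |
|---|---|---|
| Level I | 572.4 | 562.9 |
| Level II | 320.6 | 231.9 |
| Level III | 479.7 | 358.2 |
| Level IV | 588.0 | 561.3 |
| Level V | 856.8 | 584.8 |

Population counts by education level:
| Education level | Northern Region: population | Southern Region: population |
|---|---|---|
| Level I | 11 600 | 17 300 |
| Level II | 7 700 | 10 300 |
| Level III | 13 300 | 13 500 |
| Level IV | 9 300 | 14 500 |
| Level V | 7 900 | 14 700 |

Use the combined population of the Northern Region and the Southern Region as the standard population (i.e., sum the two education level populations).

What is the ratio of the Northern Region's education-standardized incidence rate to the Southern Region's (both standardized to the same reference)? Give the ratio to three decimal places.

1.210

Combined standard total = 120 100; weights = 0.2406, 0.1499, 0.2231, 0.1982, 0.1882.
The Northern Region: 0.2406×572.4 + 0.1499×320.6 + 0.2231×479.7 + 0.1982×588.0 + 0.1882×856.8 = 570.5845 per 100 000.
The Southern Region: 0.2406×562.9 + 0.1499×231.9 + 0.2231×358.2 + 0.1982×561.3 + 0.1882×584.8 = 471.4171 per 100 000.
Ratio = 570.5845 ÷ 471.4171 = 1.21036.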